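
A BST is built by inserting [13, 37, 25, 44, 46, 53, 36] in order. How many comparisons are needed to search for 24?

Search path for 24: 13 -> 37 -> 25
Found: False
Comparisons: 3


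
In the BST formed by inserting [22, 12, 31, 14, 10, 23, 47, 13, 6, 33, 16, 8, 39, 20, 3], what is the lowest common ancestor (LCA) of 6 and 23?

Tree insertion order: [22, 12, 31, 14, 10, 23, 47, 13, 6, 33, 16, 8, 39, 20, 3]
Tree (level-order array): [22, 12, 31, 10, 14, 23, 47, 6, None, 13, 16, None, None, 33, None, 3, 8, None, None, None, 20, None, 39]
In a BST, the LCA of p=6, q=23 is the first node v on the
root-to-leaf path with p <= v <= q (go left if both < v, right if both > v).
Walk from root:
  at 22: 6 <= 22 <= 23, this is the LCA
LCA = 22


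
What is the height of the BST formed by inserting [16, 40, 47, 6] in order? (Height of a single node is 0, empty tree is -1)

Insertion order: [16, 40, 47, 6]
Tree (level-order array): [16, 6, 40, None, None, None, 47]
Compute height bottom-up (empty subtree = -1):
  height(6) = 1 + max(-1, -1) = 0
  height(47) = 1 + max(-1, -1) = 0
  height(40) = 1 + max(-1, 0) = 1
  height(16) = 1 + max(0, 1) = 2
Height = 2


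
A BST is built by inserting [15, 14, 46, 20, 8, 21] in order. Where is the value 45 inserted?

Starting tree (level order): [15, 14, 46, 8, None, 20, None, None, None, None, 21]
Insertion path: 15 -> 46 -> 20 -> 21
Result: insert 45 as right child of 21
Final tree (level order): [15, 14, 46, 8, None, 20, None, None, None, None, 21, None, 45]


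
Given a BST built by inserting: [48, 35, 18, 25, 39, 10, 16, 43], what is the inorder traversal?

Tree insertion order: [48, 35, 18, 25, 39, 10, 16, 43]
Tree (level-order array): [48, 35, None, 18, 39, 10, 25, None, 43, None, 16]
Inorder traversal: [10, 16, 18, 25, 35, 39, 43, 48]


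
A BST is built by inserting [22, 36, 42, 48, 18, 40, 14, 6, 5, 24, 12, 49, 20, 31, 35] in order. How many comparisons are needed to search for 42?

Search path for 42: 22 -> 36 -> 42
Found: True
Comparisons: 3


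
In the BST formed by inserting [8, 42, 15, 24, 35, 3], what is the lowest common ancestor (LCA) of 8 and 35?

Tree insertion order: [8, 42, 15, 24, 35, 3]
Tree (level-order array): [8, 3, 42, None, None, 15, None, None, 24, None, 35]
In a BST, the LCA of p=8, q=35 is the first node v on the
root-to-leaf path with p <= v <= q (go left if both < v, right if both > v).
Walk from root:
  at 8: 8 <= 8 <= 35, this is the LCA
LCA = 8


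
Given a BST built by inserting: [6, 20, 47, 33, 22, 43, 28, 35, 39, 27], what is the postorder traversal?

Tree insertion order: [6, 20, 47, 33, 22, 43, 28, 35, 39, 27]
Tree (level-order array): [6, None, 20, None, 47, 33, None, 22, 43, None, 28, 35, None, 27, None, None, 39]
Postorder traversal: [27, 28, 22, 39, 35, 43, 33, 47, 20, 6]


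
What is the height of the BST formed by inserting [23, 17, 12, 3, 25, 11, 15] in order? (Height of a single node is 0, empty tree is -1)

Insertion order: [23, 17, 12, 3, 25, 11, 15]
Tree (level-order array): [23, 17, 25, 12, None, None, None, 3, 15, None, 11]
Compute height bottom-up (empty subtree = -1):
  height(11) = 1 + max(-1, -1) = 0
  height(3) = 1 + max(-1, 0) = 1
  height(15) = 1 + max(-1, -1) = 0
  height(12) = 1 + max(1, 0) = 2
  height(17) = 1 + max(2, -1) = 3
  height(25) = 1 + max(-1, -1) = 0
  height(23) = 1 + max(3, 0) = 4
Height = 4


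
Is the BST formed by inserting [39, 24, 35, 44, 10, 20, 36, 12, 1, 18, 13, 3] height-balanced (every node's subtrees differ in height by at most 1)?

Tree (level-order array): [39, 24, 44, 10, 35, None, None, 1, 20, None, 36, None, 3, 12, None, None, None, None, None, None, 18, 13]
Definition: a tree is height-balanced if, at every node, |h(left) - h(right)| <= 1 (empty subtree has height -1).
Bottom-up per-node check:
  node 3: h_left=-1, h_right=-1, diff=0 [OK], height=0
  node 1: h_left=-1, h_right=0, diff=1 [OK], height=1
  node 13: h_left=-1, h_right=-1, diff=0 [OK], height=0
  node 18: h_left=0, h_right=-1, diff=1 [OK], height=1
  node 12: h_left=-1, h_right=1, diff=2 [FAIL (|-1-1|=2 > 1)], height=2
  node 20: h_left=2, h_right=-1, diff=3 [FAIL (|2--1|=3 > 1)], height=3
  node 10: h_left=1, h_right=3, diff=2 [FAIL (|1-3|=2 > 1)], height=4
  node 36: h_left=-1, h_right=-1, diff=0 [OK], height=0
  node 35: h_left=-1, h_right=0, diff=1 [OK], height=1
  node 24: h_left=4, h_right=1, diff=3 [FAIL (|4-1|=3 > 1)], height=5
  node 44: h_left=-1, h_right=-1, diff=0 [OK], height=0
  node 39: h_left=5, h_right=0, diff=5 [FAIL (|5-0|=5 > 1)], height=6
Node 12 violates the condition: |-1 - 1| = 2 > 1.
Result: Not balanced


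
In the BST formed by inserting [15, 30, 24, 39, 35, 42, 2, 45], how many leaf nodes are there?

Tree built from: [15, 30, 24, 39, 35, 42, 2, 45]
Tree (level-order array): [15, 2, 30, None, None, 24, 39, None, None, 35, 42, None, None, None, 45]
Rule: A leaf has 0 children.
Per-node child counts:
  node 15: 2 child(ren)
  node 2: 0 child(ren)
  node 30: 2 child(ren)
  node 24: 0 child(ren)
  node 39: 2 child(ren)
  node 35: 0 child(ren)
  node 42: 1 child(ren)
  node 45: 0 child(ren)
Matching nodes: [2, 24, 35, 45]
Count of leaf nodes: 4


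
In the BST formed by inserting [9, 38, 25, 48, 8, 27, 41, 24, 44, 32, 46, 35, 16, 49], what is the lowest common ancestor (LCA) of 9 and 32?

Tree insertion order: [9, 38, 25, 48, 8, 27, 41, 24, 44, 32, 46, 35, 16, 49]
Tree (level-order array): [9, 8, 38, None, None, 25, 48, 24, 27, 41, 49, 16, None, None, 32, None, 44, None, None, None, None, None, 35, None, 46]
In a BST, the LCA of p=9, q=32 is the first node v on the
root-to-leaf path with p <= v <= q (go left if both < v, right if both > v).
Walk from root:
  at 9: 9 <= 9 <= 32, this is the LCA
LCA = 9


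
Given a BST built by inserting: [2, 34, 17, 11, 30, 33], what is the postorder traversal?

Tree insertion order: [2, 34, 17, 11, 30, 33]
Tree (level-order array): [2, None, 34, 17, None, 11, 30, None, None, None, 33]
Postorder traversal: [11, 33, 30, 17, 34, 2]


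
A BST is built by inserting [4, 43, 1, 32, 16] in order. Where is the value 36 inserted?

Starting tree (level order): [4, 1, 43, None, None, 32, None, 16]
Insertion path: 4 -> 43 -> 32
Result: insert 36 as right child of 32
Final tree (level order): [4, 1, 43, None, None, 32, None, 16, 36]


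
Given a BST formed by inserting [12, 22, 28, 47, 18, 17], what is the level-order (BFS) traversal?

Tree insertion order: [12, 22, 28, 47, 18, 17]
Tree (level-order array): [12, None, 22, 18, 28, 17, None, None, 47]
BFS from the root, enqueuing left then right child of each popped node:
  queue [12] -> pop 12, enqueue [22], visited so far: [12]
  queue [22] -> pop 22, enqueue [18, 28], visited so far: [12, 22]
  queue [18, 28] -> pop 18, enqueue [17], visited so far: [12, 22, 18]
  queue [28, 17] -> pop 28, enqueue [47], visited so far: [12, 22, 18, 28]
  queue [17, 47] -> pop 17, enqueue [none], visited so far: [12, 22, 18, 28, 17]
  queue [47] -> pop 47, enqueue [none], visited so far: [12, 22, 18, 28, 17, 47]
Result: [12, 22, 18, 28, 17, 47]


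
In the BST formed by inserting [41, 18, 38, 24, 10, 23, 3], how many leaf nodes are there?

Tree built from: [41, 18, 38, 24, 10, 23, 3]
Tree (level-order array): [41, 18, None, 10, 38, 3, None, 24, None, None, None, 23]
Rule: A leaf has 0 children.
Per-node child counts:
  node 41: 1 child(ren)
  node 18: 2 child(ren)
  node 10: 1 child(ren)
  node 3: 0 child(ren)
  node 38: 1 child(ren)
  node 24: 1 child(ren)
  node 23: 0 child(ren)
Matching nodes: [3, 23]
Count of leaf nodes: 2


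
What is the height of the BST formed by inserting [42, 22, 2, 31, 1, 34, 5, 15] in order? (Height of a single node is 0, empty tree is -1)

Insertion order: [42, 22, 2, 31, 1, 34, 5, 15]
Tree (level-order array): [42, 22, None, 2, 31, 1, 5, None, 34, None, None, None, 15]
Compute height bottom-up (empty subtree = -1):
  height(1) = 1 + max(-1, -1) = 0
  height(15) = 1 + max(-1, -1) = 0
  height(5) = 1 + max(-1, 0) = 1
  height(2) = 1 + max(0, 1) = 2
  height(34) = 1 + max(-1, -1) = 0
  height(31) = 1 + max(-1, 0) = 1
  height(22) = 1 + max(2, 1) = 3
  height(42) = 1 + max(3, -1) = 4
Height = 4


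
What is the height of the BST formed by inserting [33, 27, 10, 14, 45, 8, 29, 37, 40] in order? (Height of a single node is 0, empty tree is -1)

Insertion order: [33, 27, 10, 14, 45, 8, 29, 37, 40]
Tree (level-order array): [33, 27, 45, 10, 29, 37, None, 8, 14, None, None, None, 40]
Compute height bottom-up (empty subtree = -1):
  height(8) = 1 + max(-1, -1) = 0
  height(14) = 1 + max(-1, -1) = 0
  height(10) = 1 + max(0, 0) = 1
  height(29) = 1 + max(-1, -1) = 0
  height(27) = 1 + max(1, 0) = 2
  height(40) = 1 + max(-1, -1) = 0
  height(37) = 1 + max(-1, 0) = 1
  height(45) = 1 + max(1, -1) = 2
  height(33) = 1 + max(2, 2) = 3
Height = 3


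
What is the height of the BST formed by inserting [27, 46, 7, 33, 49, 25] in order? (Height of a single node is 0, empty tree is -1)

Insertion order: [27, 46, 7, 33, 49, 25]
Tree (level-order array): [27, 7, 46, None, 25, 33, 49]
Compute height bottom-up (empty subtree = -1):
  height(25) = 1 + max(-1, -1) = 0
  height(7) = 1 + max(-1, 0) = 1
  height(33) = 1 + max(-1, -1) = 0
  height(49) = 1 + max(-1, -1) = 0
  height(46) = 1 + max(0, 0) = 1
  height(27) = 1 + max(1, 1) = 2
Height = 2


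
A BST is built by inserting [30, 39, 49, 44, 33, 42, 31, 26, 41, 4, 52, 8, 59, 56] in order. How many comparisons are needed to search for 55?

Search path for 55: 30 -> 39 -> 49 -> 52 -> 59 -> 56
Found: False
Comparisons: 6


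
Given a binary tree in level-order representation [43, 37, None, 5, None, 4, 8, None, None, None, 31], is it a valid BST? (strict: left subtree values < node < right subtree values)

Level-order array: [43, 37, None, 5, None, 4, 8, None, None, None, 31]
Validate using subtree bounds (lo, hi): at each node, require lo < value < hi,
then recurse left with hi=value and right with lo=value.
Preorder trace (stopping at first violation):
  at node 43 with bounds (-inf, +inf): OK
  at node 37 with bounds (-inf, 43): OK
  at node 5 with bounds (-inf, 37): OK
  at node 4 with bounds (-inf, 5): OK
  at node 8 with bounds (5, 37): OK
  at node 31 with bounds (8, 37): OK
No violation found at any node.
Result: Valid BST


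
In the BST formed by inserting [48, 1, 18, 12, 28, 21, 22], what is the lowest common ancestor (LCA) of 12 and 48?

Tree insertion order: [48, 1, 18, 12, 28, 21, 22]
Tree (level-order array): [48, 1, None, None, 18, 12, 28, None, None, 21, None, None, 22]
In a BST, the LCA of p=12, q=48 is the first node v on the
root-to-leaf path with p <= v <= q (go left if both < v, right if both > v).
Walk from root:
  at 48: 12 <= 48 <= 48, this is the LCA
LCA = 48


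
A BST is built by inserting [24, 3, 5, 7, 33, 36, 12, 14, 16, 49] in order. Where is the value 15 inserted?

Starting tree (level order): [24, 3, 33, None, 5, None, 36, None, 7, None, 49, None, 12, None, None, None, 14, None, 16]
Insertion path: 24 -> 3 -> 5 -> 7 -> 12 -> 14 -> 16
Result: insert 15 as left child of 16
Final tree (level order): [24, 3, 33, None, 5, None, 36, None, 7, None, 49, None, 12, None, None, None, 14, None, 16, 15]


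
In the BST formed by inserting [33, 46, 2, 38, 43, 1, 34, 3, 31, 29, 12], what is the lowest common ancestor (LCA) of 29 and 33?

Tree insertion order: [33, 46, 2, 38, 43, 1, 34, 3, 31, 29, 12]
Tree (level-order array): [33, 2, 46, 1, 3, 38, None, None, None, None, 31, 34, 43, 29, None, None, None, None, None, 12]
In a BST, the LCA of p=29, q=33 is the first node v on the
root-to-leaf path with p <= v <= q (go left if both < v, right if both > v).
Walk from root:
  at 33: 29 <= 33 <= 33, this is the LCA
LCA = 33


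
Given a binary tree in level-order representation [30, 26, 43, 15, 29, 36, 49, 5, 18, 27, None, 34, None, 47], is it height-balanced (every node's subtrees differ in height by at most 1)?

Tree (level-order array): [30, 26, 43, 15, 29, 36, 49, 5, 18, 27, None, 34, None, 47]
Definition: a tree is height-balanced if, at every node, |h(left) - h(right)| <= 1 (empty subtree has height -1).
Bottom-up per-node check:
  node 5: h_left=-1, h_right=-1, diff=0 [OK], height=0
  node 18: h_left=-1, h_right=-1, diff=0 [OK], height=0
  node 15: h_left=0, h_right=0, diff=0 [OK], height=1
  node 27: h_left=-1, h_right=-1, diff=0 [OK], height=0
  node 29: h_left=0, h_right=-1, diff=1 [OK], height=1
  node 26: h_left=1, h_right=1, diff=0 [OK], height=2
  node 34: h_left=-1, h_right=-1, diff=0 [OK], height=0
  node 36: h_left=0, h_right=-1, diff=1 [OK], height=1
  node 47: h_left=-1, h_right=-1, diff=0 [OK], height=0
  node 49: h_left=0, h_right=-1, diff=1 [OK], height=1
  node 43: h_left=1, h_right=1, diff=0 [OK], height=2
  node 30: h_left=2, h_right=2, diff=0 [OK], height=3
All nodes satisfy the balance condition.
Result: Balanced


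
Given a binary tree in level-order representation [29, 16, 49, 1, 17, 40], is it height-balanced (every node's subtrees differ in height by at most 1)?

Tree (level-order array): [29, 16, 49, 1, 17, 40]
Definition: a tree is height-balanced if, at every node, |h(left) - h(right)| <= 1 (empty subtree has height -1).
Bottom-up per-node check:
  node 1: h_left=-1, h_right=-1, diff=0 [OK], height=0
  node 17: h_left=-1, h_right=-1, diff=0 [OK], height=0
  node 16: h_left=0, h_right=0, diff=0 [OK], height=1
  node 40: h_left=-1, h_right=-1, diff=0 [OK], height=0
  node 49: h_left=0, h_right=-1, diff=1 [OK], height=1
  node 29: h_left=1, h_right=1, diff=0 [OK], height=2
All nodes satisfy the balance condition.
Result: Balanced


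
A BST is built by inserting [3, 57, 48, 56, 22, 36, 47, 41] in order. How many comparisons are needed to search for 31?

Search path for 31: 3 -> 57 -> 48 -> 22 -> 36
Found: False
Comparisons: 5


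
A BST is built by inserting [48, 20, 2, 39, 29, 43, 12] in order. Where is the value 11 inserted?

Starting tree (level order): [48, 20, None, 2, 39, None, 12, 29, 43]
Insertion path: 48 -> 20 -> 2 -> 12
Result: insert 11 as left child of 12
Final tree (level order): [48, 20, None, 2, 39, None, 12, 29, 43, 11]


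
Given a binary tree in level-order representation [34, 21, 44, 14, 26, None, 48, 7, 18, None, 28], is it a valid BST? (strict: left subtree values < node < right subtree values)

Level-order array: [34, 21, 44, 14, 26, None, 48, 7, 18, None, 28]
Validate using subtree bounds (lo, hi): at each node, require lo < value < hi,
then recurse left with hi=value and right with lo=value.
Preorder trace (stopping at first violation):
  at node 34 with bounds (-inf, +inf): OK
  at node 21 with bounds (-inf, 34): OK
  at node 14 with bounds (-inf, 21): OK
  at node 7 with bounds (-inf, 14): OK
  at node 18 with bounds (14, 21): OK
  at node 26 with bounds (21, 34): OK
  at node 28 with bounds (26, 34): OK
  at node 44 with bounds (34, +inf): OK
  at node 48 with bounds (44, +inf): OK
No violation found at any node.
Result: Valid BST


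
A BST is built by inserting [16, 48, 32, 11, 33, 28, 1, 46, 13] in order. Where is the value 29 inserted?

Starting tree (level order): [16, 11, 48, 1, 13, 32, None, None, None, None, None, 28, 33, None, None, None, 46]
Insertion path: 16 -> 48 -> 32 -> 28
Result: insert 29 as right child of 28
Final tree (level order): [16, 11, 48, 1, 13, 32, None, None, None, None, None, 28, 33, None, 29, None, 46]


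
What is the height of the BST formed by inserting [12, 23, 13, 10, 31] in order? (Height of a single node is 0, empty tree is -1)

Insertion order: [12, 23, 13, 10, 31]
Tree (level-order array): [12, 10, 23, None, None, 13, 31]
Compute height bottom-up (empty subtree = -1):
  height(10) = 1 + max(-1, -1) = 0
  height(13) = 1 + max(-1, -1) = 0
  height(31) = 1 + max(-1, -1) = 0
  height(23) = 1 + max(0, 0) = 1
  height(12) = 1 + max(0, 1) = 2
Height = 2


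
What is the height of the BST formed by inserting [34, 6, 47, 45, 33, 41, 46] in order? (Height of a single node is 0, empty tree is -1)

Insertion order: [34, 6, 47, 45, 33, 41, 46]
Tree (level-order array): [34, 6, 47, None, 33, 45, None, None, None, 41, 46]
Compute height bottom-up (empty subtree = -1):
  height(33) = 1 + max(-1, -1) = 0
  height(6) = 1 + max(-1, 0) = 1
  height(41) = 1 + max(-1, -1) = 0
  height(46) = 1 + max(-1, -1) = 0
  height(45) = 1 + max(0, 0) = 1
  height(47) = 1 + max(1, -1) = 2
  height(34) = 1 + max(1, 2) = 3
Height = 3


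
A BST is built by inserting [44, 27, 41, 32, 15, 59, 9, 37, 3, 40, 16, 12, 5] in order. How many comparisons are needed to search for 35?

Search path for 35: 44 -> 27 -> 41 -> 32 -> 37
Found: False
Comparisons: 5


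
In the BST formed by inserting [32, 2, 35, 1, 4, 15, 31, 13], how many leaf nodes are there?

Tree built from: [32, 2, 35, 1, 4, 15, 31, 13]
Tree (level-order array): [32, 2, 35, 1, 4, None, None, None, None, None, 15, 13, 31]
Rule: A leaf has 0 children.
Per-node child counts:
  node 32: 2 child(ren)
  node 2: 2 child(ren)
  node 1: 0 child(ren)
  node 4: 1 child(ren)
  node 15: 2 child(ren)
  node 13: 0 child(ren)
  node 31: 0 child(ren)
  node 35: 0 child(ren)
Matching nodes: [1, 13, 31, 35]
Count of leaf nodes: 4


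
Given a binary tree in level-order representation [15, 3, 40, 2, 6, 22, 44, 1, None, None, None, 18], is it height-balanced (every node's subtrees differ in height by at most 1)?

Tree (level-order array): [15, 3, 40, 2, 6, 22, 44, 1, None, None, None, 18]
Definition: a tree is height-balanced if, at every node, |h(left) - h(right)| <= 1 (empty subtree has height -1).
Bottom-up per-node check:
  node 1: h_left=-1, h_right=-1, diff=0 [OK], height=0
  node 2: h_left=0, h_right=-1, diff=1 [OK], height=1
  node 6: h_left=-1, h_right=-1, diff=0 [OK], height=0
  node 3: h_left=1, h_right=0, diff=1 [OK], height=2
  node 18: h_left=-1, h_right=-1, diff=0 [OK], height=0
  node 22: h_left=0, h_right=-1, diff=1 [OK], height=1
  node 44: h_left=-1, h_right=-1, diff=0 [OK], height=0
  node 40: h_left=1, h_right=0, diff=1 [OK], height=2
  node 15: h_left=2, h_right=2, diff=0 [OK], height=3
All nodes satisfy the balance condition.
Result: Balanced


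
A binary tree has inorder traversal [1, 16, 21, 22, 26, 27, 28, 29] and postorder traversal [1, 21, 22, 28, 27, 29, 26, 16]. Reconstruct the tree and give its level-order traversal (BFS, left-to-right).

Inorder:   [1, 16, 21, 22, 26, 27, 28, 29]
Postorder: [1, 21, 22, 28, 27, 29, 26, 16]
Algorithm: postorder visits root last, so walk postorder right-to-left;
each value is the root of the current inorder slice — split it at that
value, recurse on the right subtree first, then the left.
Recursive splits:
  root=16; inorder splits into left=[1], right=[21, 22, 26, 27, 28, 29]
  root=26; inorder splits into left=[21, 22], right=[27, 28, 29]
  root=29; inorder splits into left=[27, 28], right=[]
  root=27; inorder splits into left=[], right=[28]
  root=28; inorder splits into left=[], right=[]
  root=22; inorder splits into left=[21], right=[]
  root=21; inorder splits into left=[], right=[]
  root=1; inorder splits into left=[], right=[]
Reconstructed level-order: [16, 1, 26, 22, 29, 21, 27, 28]


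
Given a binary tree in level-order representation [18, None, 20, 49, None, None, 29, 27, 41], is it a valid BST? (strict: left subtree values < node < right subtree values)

Level-order array: [18, None, 20, 49, None, None, 29, 27, 41]
Validate using subtree bounds (lo, hi): at each node, require lo < value < hi,
then recurse left with hi=value and right with lo=value.
Preorder trace (stopping at first violation):
  at node 18 with bounds (-inf, +inf): OK
  at node 20 with bounds (18, +inf): OK
  at node 49 with bounds (18, 20): VIOLATION
Node 49 violates its bound: not (18 < 49 < 20).
Result: Not a valid BST


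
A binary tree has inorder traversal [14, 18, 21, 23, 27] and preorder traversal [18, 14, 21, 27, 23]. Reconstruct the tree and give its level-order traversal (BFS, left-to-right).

Inorder:  [14, 18, 21, 23, 27]
Preorder: [18, 14, 21, 27, 23]
Algorithm: preorder visits root first, so consume preorder in order;
for each root, split the current inorder slice at that value into
left-subtree inorder and right-subtree inorder, then recurse.
Recursive splits:
  root=18; inorder splits into left=[14], right=[21, 23, 27]
  root=14; inorder splits into left=[], right=[]
  root=21; inorder splits into left=[], right=[23, 27]
  root=27; inorder splits into left=[23], right=[]
  root=23; inorder splits into left=[], right=[]
Reconstructed level-order: [18, 14, 21, 27, 23]


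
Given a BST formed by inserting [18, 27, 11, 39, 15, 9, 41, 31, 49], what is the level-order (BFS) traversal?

Tree insertion order: [18, 27, 11, 39, 15, 9, 41, 31, 49]
Tree (level-order array): [18, 11, 27, 9, 15, None, 39, None, None, None, None, 31, 41, None, None, None, 49]
BFS from the root, enqueuing left then right child of each popped node:
  queue [18] -> pop 18, enqueue [11, 27], visited so far: [18]
  queue [11, 27] -> pop 11, enqueue [9, 15], visited so far: [18, 11]
  queue [27, 9, 15] -> pop 27, enqueue [39], visited so far: [18, 11, 27]
  queue [9, 15, 39] -> pop 9, enqueue [none], visited so far: [18, 11, 27, 9]
  queue [15, 39] -> pop 15, enqueue [none], visited so far: [18, 11, 27, 9, 15]
  queue [39] -> pop 39, enqueue [31, 41], visited so far: [18, 11, 27, 9, 15, 39]
  queue [31, 41] -> pop 31, enqueue [none], visited so far: [18, 11, 27, 9, 15, 39, 31]
  queue [41] -> pop 41, enqueue [49], visited so far: [18, 11, 27, 9, 15, 39, 31, 41]
  queue [49] -> pop 49, enqueue [none], visited so far: [18, 11, 27, 9, 15, 39, 31, 41, 49]
Result: [18, 11, 27, 9, 15, 39, 31, 41, 49]


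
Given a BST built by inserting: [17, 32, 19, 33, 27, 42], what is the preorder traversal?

Tree insertion order: [17, 32, 19, 33, 27, 42]
Tree (level-order array): [17, None, 32, 19, 33, None, 27, None, 42]
Preorder traversal: [17, 32, 19, 27, 33, 42]


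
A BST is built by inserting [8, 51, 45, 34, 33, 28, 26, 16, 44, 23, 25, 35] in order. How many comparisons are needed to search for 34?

Search path for 34: 8 -> 51 -> 45 -> 34
Found: True
Comparisons: 4


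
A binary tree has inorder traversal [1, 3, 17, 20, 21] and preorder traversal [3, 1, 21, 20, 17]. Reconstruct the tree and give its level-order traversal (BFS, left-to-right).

Inorder:  [1, 3, 17, 20, 21]
Preorder: [3, 1, 21, 20, 17]
Algorithm: preorder visits root first, so consume preorder in order;
for each root, split the current inorder slice at that value into
left-subtree inorder and right-subtree inorder, then recurse.
Recursive splits:
  root=3; inorder splits into left=[1], right=[17, 20, 21]
  root=1; inorder splits into left=[], right=[]
  root=21; inorder splits into left=[17, 20], right=[]
  root=20; inorder splits into left=[17], right=[]
  root=17; inorder splits into left=[], right=[]
Reconstructed level-order: [3, 1, 21, 20, 17]


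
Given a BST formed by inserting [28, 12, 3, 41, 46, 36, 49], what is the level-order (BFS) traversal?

Tree insertion order: [28, 12, 3, 41, 46, 36, 49]
Tree (level-order array): [28, 12, 41, 3, None, 36, 46, None, None, None, None, None, 49]
BFS from the root, enqueuing left then right child of each popped node:
  queue [28] -> pop 28, enqueue [12, 41], visited so far: [28]
  queue [12, 41] -> pop 12, enqueue [3], visited so far: [28, 12]
  queue [41, 3] -> pop 41, enqueue [36, 46], visited so far: [28, 12, 41]
  queue [3, 36, 46] -> pop 3, enqueue [none], visited so far: [28, 12, 41, 3]
  queue [36, 46] -> pop 36, enqueue [none], visited so far: [28, 12, 41, 3, 36]
  queue [46] -> pop 46, enqueue [49], visited so far: [28, 12, 41, 3, 36, 46]
  queue [49] -> pop 49, enqueue [none], visited so far: [28, 12, 41, 3, 36, 46, 49]
Result: [28, 12, 41, 3, 36, 46, 49]


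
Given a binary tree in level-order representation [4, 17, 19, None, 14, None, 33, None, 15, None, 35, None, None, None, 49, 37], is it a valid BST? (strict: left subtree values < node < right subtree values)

Level-order array: [4, 17, 19, None, 14, None, 33, None, 15, None, 35, None, None, None, 49, 37]
Validate using subtree bounds (lo, hi): at each node, require lo < value < hi,
then recurse left with hi=value and right with lo=value.
Preorder trace (stopping at first violation):
  at node 4 with bounds (-inf, +inf): OK
  at node 17 with bounds (-inf, 4): VIOLATION
Node 17 violates its bound: not (-inf < 17 < 4).
Result: Not a valid BST


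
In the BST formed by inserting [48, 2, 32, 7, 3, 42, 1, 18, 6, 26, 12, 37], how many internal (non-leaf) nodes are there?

Tree built from: [48, 2, 32, 7, 3, 42, 1, 18, 6, 26, 12, 37]
Tree (level-order array): [48, 2, None, 1, 32, None, None, 7, 42, 3, 18, 37, None, None, 6, 12, 26]
Rule: An internal node has at least one child.
Per-node child counts:
  node 48: 1 child(ren)
  node 2: 2 child(ren)
  node 1: 0 child(ren)
  node 32: 2 child(ren)
  node 7: 2 child(ren)
  node 3: 1 child(ren)
  node 6: 0 child(ren)
  node 18: 2 child(ren)
  node 12: 0 child(ren)
  node 26: 0 child(ren)
  node 42: 1 child(ren)
  node 37: 0 child(ren)
Matching nodes: [48, 2, 32, 7, 3, 18, 42]
Count of internal (non-leaf) nodes: 7


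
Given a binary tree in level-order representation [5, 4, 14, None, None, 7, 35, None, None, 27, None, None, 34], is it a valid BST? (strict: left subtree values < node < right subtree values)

Level-order array: [5, 4, 14, None, None, 7, 35, None, None, 27, None, None, 34]
Validate using subtree bounds (lo, hi): at each node, require lo < value < hi,
then recurse left with hi=value and right with lo=value.
Preorder trace (stopping at first violation):
  at node 5 with bounds (-inf, +inf): OK
  at node 4 with bounds (-inf, 5): OK
  at node 14 with bounds (5, +inf): OK
  at node 7 with bounds (5, 14): OK
  at node 35 with bounds (14, +inf): OK
  at node 27 with bounds (14, 35): OK
  at node 34 with bounds (27, 35): OK
No violation found at any node.
Result: Valid BST


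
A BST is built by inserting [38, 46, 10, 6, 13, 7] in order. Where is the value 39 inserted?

Starting tree (level order): [38, 10, 46, 6, 13, None, None, None, 7]
Insertion path: 38 -> 46
Result: insert 39 as left child of 46
Final tree (level order): [38, 10, 46, 6, 13, 39, None, None, 7]


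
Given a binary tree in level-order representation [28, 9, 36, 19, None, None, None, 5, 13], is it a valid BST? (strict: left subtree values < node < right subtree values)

Level-order array: [28, 9, 36, 19, None, None, None, 5, 13]
Validate using subtree bounds (lo, hi): at each node, require lo < value < hi,
then recurse left with hi=value and right with lo=value.
Preorder trace (stopping at first violation):
  at node 28 with bounds (-inf, +inf): OK
  at node 9 with bounds (-inf, 28): OK
  at node 19 with bounds (-inf, 9): VIOLATION
Node 19 violates its bound: not (-inf < 19 < 9).
Result: Not a valid BST


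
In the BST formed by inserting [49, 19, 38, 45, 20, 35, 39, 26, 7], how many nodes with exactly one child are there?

Tree built from: [49, 19, 38, 45, 20, 35, 39, 26, 7]
Tree (level-order array): [49, 19, None, 7, 38, None, None, 20, 45, None, 35, 39, None, 26]
Rule: These are nodes with exactly 1 non-null child.
Per-node child counts:
  node 49: 1 child(ren)
  node 19: 2 child(ren)
  node 7: 0 child(ren)
  node 38: 2 child(ren)
  node 20: 1 child(ren)
  node 35: 1 child(ren)
  node 26: 0 child(ren)
  node 45: 1 child(ren)
  node 39: 0 child(ren)
Matching nodes: [49, 20, 35, 45]
Count of nodes with exactly one child: 4


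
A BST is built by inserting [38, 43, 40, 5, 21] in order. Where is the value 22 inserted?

Starting tree (level order): [38, 5, 43, None, 21, 40]
Insertion path: 38 -> 5 -> 21
Result: insert 22 as right child of 21
Final tree (level order): [38, 5, 43, None, 21, 40, None, None, 22]


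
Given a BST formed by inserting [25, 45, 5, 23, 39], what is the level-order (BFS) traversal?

Tree insertion order: [25, 45, 5, 23, 39]
Tree (level-order array): [25, 5, 45, None, 23, 39]
BFS from the root, enqueuing left then right child of each popped node:
  queue [25] -> pop 25, enqueue [5, 45], visited so far: [25]
  queue [5, 45] -> pop 5, enqueue [23], visited so far: [25, 5]
  queue [45, 23] -> pop 45, enqueue [39], visited so far: [25, 5, 45]
  queue [23, 39] -> pop 23, enqueue [none], visited so far: [25, 5, 45, 23]
  queue [39] -> pop 39, enqueue [none], visited so far: [25, 5, 45, 23, 39]
Result: [25, 5, 45, 23, 39]


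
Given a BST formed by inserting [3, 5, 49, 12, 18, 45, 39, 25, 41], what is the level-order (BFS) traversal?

Tree insertion order: [3, 5, 49, 12, 18, 45, 39, 25, 41]
Tree (level-order array): [3, None, 5, None, 49, 12, None, None, 18, None, 45, 39, None, 25, 41]
BFS from the root, enqueuing left then right child of each popped node:
  queue [3] -> pop 3, enqueue [5], visited so far: [3]
  queue [5] -> pop 5, enqueue [49], visited so far: [3, 5]
  queue [49] -> pop 49, enqueue [12], visited so far: [3, 5, 49]
  queue [12] -> pop 12, enqueue [18], visited so far: [3, 5, 49, 12]
  queue [18] -> pop 18, enqueue [45], visited so far: [3, 5, 49, 12, 18]
  queue [45] -> pop 45, enqueue [39], visited so far: [3, 5, 49, 12, 18, 45]
  queue [39] -> pop 39, enqueue [25, 41], visited so far: [3, 5, 49, 12, 18, 45, 39]
  queue [25, 41] -> pop 25, enqueue [none], visited so far: [3, 5, 49, 12, 18, 45, 39, 25]
  queue [41] -> pop 41, enqueue [none], visited so far: [3, 5, 49, 12, 18, 45, 39, 25, 41]
Result: [3, 5, 49, 12, 18, 45, 39, 25, 41]


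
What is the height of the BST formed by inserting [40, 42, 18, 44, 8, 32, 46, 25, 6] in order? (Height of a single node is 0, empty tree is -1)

Insertion order: [40, 42, 18, 44, 8, 32, 46, 25, 6]
Tree (level-order array): [40, 18, 42, 8, 32, None, 44, 6, None, 25, None, None, 46]
Compute height bottom-up (empty subtree = -1):
  height(6) = 1 + max(-1, -1) = 0
  height(8) = 1 + max(0, -1) = 1
  height(25) = 1 + max(-1, -1) = 0
  height(32) = 1 + max(0, -1) = 1
  height(18) = 1 + max(1, 1) = 2
  height(46) = 1 + max(-1, -1) = 0
  height(44) = 1 + max(-1, 0) = 1
  height(42) = 1 + max(-1, 1) = 2
  height(40) = 1 + max(2, 2) = 3
Height = 3


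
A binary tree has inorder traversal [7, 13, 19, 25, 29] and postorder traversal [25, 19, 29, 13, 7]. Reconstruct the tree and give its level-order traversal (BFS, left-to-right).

Inorder:   [7, 13, 19, 25, 29]
Postorder: [25, 19, 29, 13, 7]
Algorithm: postorder visits root last, so walk postorder right-to-left;
each value is the root of the current inorder slice — split it at that
value, recurse on the right subtree first, then the left.
Recursive splits:
  root=7; inorder splits into left=[], right=[13, 19, 25, 29]
  root=13; inorder splits into left=[], right=[19, 25, 29]
  root=29; inorder splits into left=[19, 25], right=[]
  root=19; inorder splits into left=[], right=[25]
  root=25; inorder splits into left=[], right=[]
Reconstructed level-order: [7, 13, 29, 19, 25]


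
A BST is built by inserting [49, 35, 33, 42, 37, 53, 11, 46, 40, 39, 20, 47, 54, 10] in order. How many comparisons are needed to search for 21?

Search path for 21: 49 -> 35 -> 33 -> 11 -> 20
Found: False
Comparisons: 5


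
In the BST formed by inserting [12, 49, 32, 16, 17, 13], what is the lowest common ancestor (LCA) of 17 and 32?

Tree insertion order: [12, 49, 32, 16, 17, 13]
Tree (level-order array): [12, None, 49, 32, None, 16, None, 13, 17]
In a BST, the LCA of p=17, q=32 is the first node v on the
root-to-leaf path with p <= v <= q (go left if both < v, right if both > v).
Walk from root:
  at 12: both 17 and 32 > 12, go right
  at 49: both 17 and 32 < 49, go left
  at 32: 17 <= 32 <= 32, this is the LCA
LCA = 32


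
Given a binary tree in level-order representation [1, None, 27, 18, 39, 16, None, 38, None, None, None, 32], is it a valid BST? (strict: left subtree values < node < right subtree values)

Level-order array: [1, None, 27, 18, 39, 16, None, 38, None, None, None, 32]
Validate using subtree bounds (lo, hi): at each node, require lo < value < hi,
then recurse left with hi=value and right with lo=value.
Preorder trace (stopping at first violation):
  at node 1 with bounds (-inf, +inf): OK
  at node 27 with bounds (1, +inf): OK
  at node 18 with bounds (1, 27): OK
  at node 16 with bounds (1, 18): OK
  at node 39 with bounds (27, +inf): OK
  at node 38 with bounds (27, 39): OK
  at node 32 with bounds (27, 38): OK
No violation found at any node.
Result: Valid BST


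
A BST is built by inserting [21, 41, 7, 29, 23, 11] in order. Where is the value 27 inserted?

Starting tree (level order): [21, 7, 41, None, 11, 29, None, None, None, 23]
Insertion path: 21 -> 41 -> 29 -> 23
Result: insert 27 as right child of 23
Final tree (level order): [21, 7, 41, None, 11, 29, None, None, None, 23, None, None, 27]


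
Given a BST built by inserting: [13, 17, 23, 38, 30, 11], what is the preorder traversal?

Tree insertion order: [13, 17, 23, 38, 30, 11]
Tree (level-order array): [13, 11, 17, None, None, None, 23, None, 38, 30]
Preorder traversal: [13, 11, 17, 23, 38, 30]


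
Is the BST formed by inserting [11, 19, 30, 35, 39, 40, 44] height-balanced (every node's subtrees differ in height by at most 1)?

Tree (level-order array): [11, None, 19, None, 30, None, 35, None, 39, None, 40, None, 44]
Definition: a tree is height-balanced if, at every node, |h(left) - h(right)| <= 1 (empty subtree has height -1).
Bottom-up per-node check:
  node 44: h_left=-1, h_right=-1, diff=0 [OK], height=0
  node 40: h_left=-1, h_right=0, diff=1 [OK], height=1
  node 39: h_left=-1, h_right=1, diff=2 [FAIL (|-1-1|=2 > 1)], height=2
  node 35: h_left=-1, h_right=2, diff=3 [FAIL (|-1-2|=3 > 1)], height=3
  node 30: h_left=-1, h_right=3, diff=4 [FAIL (|-1-3|=4 > 1)], height=4
  node 19: h_left=-1, h_right=4, diff=5 [FAIL (|-1-4|=5 > 1)], height=5
  node 11: h_left=-1, h_right=5, diff=6 [FAIL (|-1-5|=6 > 1)], height=6
Node 39 violates the condition: |-1 - 1| = 2 > 1.
Result: Not balanced


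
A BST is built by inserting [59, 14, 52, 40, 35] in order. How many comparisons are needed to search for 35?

Search path for 35: 59 -> 14 -> 52 -> 40 -> 35
Found: True
Comparisons: 5


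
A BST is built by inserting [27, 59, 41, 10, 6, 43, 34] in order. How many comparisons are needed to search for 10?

Search path for 10: 27 -> 10
Found: True
Comparisons: 2


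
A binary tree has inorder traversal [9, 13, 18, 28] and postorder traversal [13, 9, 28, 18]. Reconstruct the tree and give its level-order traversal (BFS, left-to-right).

Inorder:   [9, 13, 18, 28]
Postorder: [13, 9, 28, 18]
Algorithm: postorder visits root last, so walk postorder right-to-left;
each value is the root of the current inorder slice — split it at that
value, recurse on the right subtree first, then the left.
Recursive splits:
  root=18; inorder splits into left=[9, 13], right=[28]
  root=28; inorder splits into left=[], right=[]
  root=9; inorder splits into left=[], right=[13]
  root=13; inorder splits into left=[], right=[]
Reconstructed level-order: [18, 9, 28, 13]


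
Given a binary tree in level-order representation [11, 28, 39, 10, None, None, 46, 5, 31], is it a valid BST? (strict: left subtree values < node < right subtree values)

Level-order array: [11, 28, 39, 10, None, None, 46, 5, 31]
Validate using subtree bounds (lo, hi): at each node, require lo < value < hi,
then recurse left with hi=value and right with lo=value.
Preorder trace (stopping at first violation):
  at node 11 with bounds (-inf, +inf): OK
  at node 28 with bounds (-inf, 11): VIOLATION
Node 28 violates its bound: not (-inf < 28 < 11).
Result: Not a valid BST


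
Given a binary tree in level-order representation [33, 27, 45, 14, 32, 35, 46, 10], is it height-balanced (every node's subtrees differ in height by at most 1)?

Tree (level-order array): [33, 27, 45, 14, 32, 35, 46, 10]
Definition: a tree is height-balanced if, at every node, |h(left) - h(right)| <= 1 (empty subtree has height -1).
Bottom-up per-node check:
  node 10: h_left=-1, h_right=-1, diff=0 [OK], height=0
  node 14: h_left=0, h_right=-1, diff=1 [OK], height=1
  node 32: h_left=-1, h_right=-1, diff=0 [OK], height=0
  node 27: h_left=1, h_right=0, diff=1 [OK], height=2
  node 35: h_left=-1, h_right=-1, diff=0 [OK], height=0
  node 46: h_left=-1, h_right=-1, diff=0 [OK], height=0
  node 45: h_left=0, h_right=0, diff=0 [OK], height=1
  node 33: h_left=2, h_right=1, diff=1 [OK], height=3
All nodes satisfy the balance condition.
Result: Balanced


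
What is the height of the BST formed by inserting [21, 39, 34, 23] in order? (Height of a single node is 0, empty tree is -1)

Insertion order: [21, 39, 34, 23]
Tree (level-order array): [21, None, 39, 34, None, 23]
Compute height bottom-up (empty subtree = -1):
  height(23) = 1 + max(-1, -1) = 0
  height(34) = 1 + max(0, -1) = 1
  height(39) = 1 + max(1, -1) = 2
  height(21) = 1 + max(-1, 2) = 3
Height = 3


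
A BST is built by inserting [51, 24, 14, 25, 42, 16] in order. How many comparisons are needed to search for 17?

Search path for 17: 51 -> 24 -> 14 -> 16
Found: False
Comparisons: 4


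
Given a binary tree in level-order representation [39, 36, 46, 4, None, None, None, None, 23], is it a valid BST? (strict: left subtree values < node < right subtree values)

Level-order array: [39, 36, 46, 4, None, None, None, None, 23]
Validate using subtree bounds (lo, hi): at each node, require lo < value < hi,
then recurse left with hi=value and right with lo=value.
Preorder trace (stopping at first violation):
  at node 39 with bounds (-inf, +inf): OK
  at node 36 with bounds (-inf, 39): OK
  at node 4 with bounds (-inf, 36): OK
  at node 23 with bounds (4, 36): OK
  at node 46 with bounds (39, +inf): OK
No violation found at any node.
Result: Valid BST


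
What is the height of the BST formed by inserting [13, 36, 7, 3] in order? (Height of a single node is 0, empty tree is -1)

Insertion order: [13, 36, 7, 3]
Tree (level-order array): [13, 7, 36, 3]
Compute height bottom-up (empty subtree = -1):
  height(3) = 1 + max(-1, -1) = 0
  height(7) = 1 + max(0, -1) = 1
  height(36) = 1 + max(-1, -1) = 0
  height(13) = 1 + max(1, 0) = 2
Height = 2


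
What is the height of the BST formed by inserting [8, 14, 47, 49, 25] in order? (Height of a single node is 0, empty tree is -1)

Insertion order: [8, 14, 47, 49, 25]
Tree (level-order array): [8, None, 14, None, 47, 25, 49]
Compute height bottom-up (empty subtree = -1):
  height(25) = 1 + max(-1, -1) = 0
  height(49) = 1 + max(-1, -1) = 0
  height(47) = 1 + max(0, 0) = 1
  height(14) = 1 + max(-1, 1) = 2
  height(8) = 1 + max(-1, 2) = 3
Height = 3


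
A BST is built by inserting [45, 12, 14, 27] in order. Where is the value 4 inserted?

Starting tree (level order): [45, 12, None, None, 14, None, 27]
Insertion path: 45 -> 12
Result: insert 4 as left child of 12
Final tree (level order): [45, 12, None, 4, 14, None, None, None, 27]


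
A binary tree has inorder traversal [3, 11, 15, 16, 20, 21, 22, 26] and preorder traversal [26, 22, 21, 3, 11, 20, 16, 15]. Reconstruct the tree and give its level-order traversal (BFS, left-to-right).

Inorder:  [3, 11, 15, 16, 20, 21, 22, 26]
Preorder: [26, 22, 21, 3, 11, 20, 16, 15]
Algorithm: preorder visits root first, so consume preorder in order;
for each root, split the current inorder slice at that value into
left-subtree inorder and right-subtree inorder, then recurse.
Recursive splits:
  root=26; inorder splits into left=[3, 11, 15, 16, 20, 21, 22], right=[]
  root=22; inorder splits into left=[3, 11, 15, 16, 20, 21], right=[]
  root=21; inorder splits into left=[3, 11, 15, 16, 20], right=[]
  root=3; inorder splits into left=[], right=[11, 15, 16, 20]
  root=11; inorder splits into left=[], right=[15, 16, 20]
  root=20; inorder splits into left=[15, 16], right=[]
  root=16; inorder splits into left=[15], right=[]
  root=15; inorder splits into left=[], right=[]
Reconstructed level-order: [26, 22, 21, 3, 11, 20, 16, 15]


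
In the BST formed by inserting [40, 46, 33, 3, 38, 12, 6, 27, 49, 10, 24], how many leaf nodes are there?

Tree built from: [40, 46, 33, 3, 38, 12, 6, 27, 49, 10, 24]
Tree (level-order array): [40, 33, 46, 3, 38, None, 49, None, 12, None, None, None, None, 6, 27, None, 10, 24]
Rule: A leaf has 0 children.
Per-node child counts:
  node 40: 2 child(ren)
  node 33: 2 child(ren)
  node 3: 1 child(ren)
  node 12: 2 child(ren)
  node 6: 1 child(ren)
  node 10: 0 child(ren)
  node 27: 1 child(ren)
  node 24: 0 child(ren)
  node 38: 0 child(ren)
  node 46: 1 child(ren)
  node 49: 0 child(ren)
Matching nodes: [10, 24, 38, 49]
Count of leaf nodes: 4
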